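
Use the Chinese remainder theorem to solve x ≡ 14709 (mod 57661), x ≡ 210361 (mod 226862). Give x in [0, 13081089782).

Write x = 14709 + 57661·k. Then 57661·k ≡ 210361 − 14709 ≡ 195652 (mod 226862).
Need 57661⁻¹ mod 226862. Extended Euclid on (226862, 57661):
226862 = 3·57661 + 53879
57661 = 1·53879 + 3782
53879 = 14·3782 + 931
3782 = 4·931 + 58
931 = 16·58 + 3
58 = 19·3 + 1
3 = 3·1 + 0
Back-substitute:
1 = 58 − 19·3
1 = −19·931 + 305·58
1 = 305·3782 − 1239·931
1 = −1239·53879 + 17651·3782
1 = 17651·57661 − 18890·53879
1 = −18890·226862 + 74321·57661
57661⁻¹ ≡ 74321 (mod 226862), so k ≡ 74321·195652 ≡ 105540 (mod 226862).
x = 14709 + 57661·105540 = 6085556649.

6085556649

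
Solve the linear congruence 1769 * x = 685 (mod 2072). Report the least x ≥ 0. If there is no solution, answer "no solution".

First find gcd(1769, 2072):
2072 = 1×1769 + 303
1769 = 5×303 + 254
303 = 1×254 + 49
254 = 5×49 + 9
49 = 5×9 + 4
9 = 2×4 + 1
4 = 4×1 + 0
gcd = 1, so a unique solution mod 2072 exists.
Back-substitute for the Bézout coefficients:
1 = 9 − 2·4
1 = −2·49 + 11·9
1 = 11·254 − 57·49
1 = −57·303 + 68·254
1 = 68·1769 − 397·303
1 = −397·2072 + 465·1769
So 1769·(465) ≡ 1 (mod 2072), giving 1769⁻¹ ≡ 465.
x ≡ 1769⁻¹·685 ≡ 465·685 ≡ 1509 (mod 2072).

1509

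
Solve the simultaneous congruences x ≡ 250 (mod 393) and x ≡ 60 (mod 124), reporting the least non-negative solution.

Write x = 250 + 393·k. Then 393·k ≡ 60 − 250 ≡ 58 (mod 124).
Need 393⁻¹ mod 124. Extended Euclid on (124, 21):
124 = 5*21 + 19
21 = 1*19 + 2
19 = 9*2 + 1
2 = 2*1 + 0
Back-substitute:
1 = 19 − 9·2
1 = −9·21 + 10·19
1 = 10·124 − 59·21
393⁻¹ ≡ 65 (mod 124), so k ≡ 65·58 ≡ 50 (mod 124).
x = 250 + 393·50 = 19900.

19900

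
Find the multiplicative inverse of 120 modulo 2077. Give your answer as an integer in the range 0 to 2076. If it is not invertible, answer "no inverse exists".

1852

Extended Euclidean algorithm:
2077 = 17·120 + 37
120 = 3·37 + 9
37 = 4·9 + 1
9 = 9·1 + 0
gcd = 1, so the inverse exists. Back-substitute:
1 = 37 − 4·9
1 = −4·120 + 13·37
1 = 13·2077 − 225·120
So 120·(-225) ≡ 1 (mod 2077), and -225 ≡ 1852 (mod 2077).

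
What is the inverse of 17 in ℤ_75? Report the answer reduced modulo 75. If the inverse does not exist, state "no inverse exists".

Apply the Euclidean algorithm to 75 and 17:
75 = 4×17 + 7
17 = 2×7 + 3
7 = 2×3 + 1
3 = 3×1 + 0
The gcd is 1. Working backward:
1 = 7 − 2·3
1 = −2·17 + 5·7
1 = 5·75 − 22·17
So 17·(-22) ≡ 1 (mod 75), and -22 ≡ 53 (mod 75).

53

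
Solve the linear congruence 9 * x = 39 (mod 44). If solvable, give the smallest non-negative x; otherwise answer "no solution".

First find gcd(9, 44):
44 = 4·9 + 8
9 = 1·8 + 1
8 = 8·1 + 0
gcd = 1, so a unique solution mod 44 exists.
Back-substitute for the Bézout coefficients:
1 = 9 − 8
1 = −44 + 5·9
So 9·(5) ≡ 1 (mod 44), giving 9⁻¹ ≡ 5.
x ≡ 9⁻¹·39 ≡ 5·39 ≡ 19 (mod 44).

19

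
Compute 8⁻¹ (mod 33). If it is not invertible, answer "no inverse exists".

Run Euclid on (33, 8):
33 = 4·8 + 1
8 = 8·1 + 0
The gcd is 1. Working backward:
1 = 33 − 4·8
Hence 8⁻¹ ≡ -4 ≡ 29 (mod 33).

29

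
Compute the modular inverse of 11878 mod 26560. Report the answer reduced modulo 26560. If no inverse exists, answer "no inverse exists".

no inverse exists

Euclidean algorithm on 26560, 11878:
26560 = 2·11878 + 2804
11878 = 4·2804 + 662
2804 = 4·662 + 156
662 = 4·156 + 38
156 = 4·38 + 4
38 = 9·4 + 2
4 = 2·2 + 0
The gcd is 2, not 1, hence no inverse exists.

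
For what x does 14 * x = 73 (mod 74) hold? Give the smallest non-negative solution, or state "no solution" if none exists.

no solution

gcd(14, 74):
74 = 5*14 + 4
14 = 3*4 + 2
4 = 2*2 + 0
gcd = 2, but 2 ∤ 73, so the congruence has no solution.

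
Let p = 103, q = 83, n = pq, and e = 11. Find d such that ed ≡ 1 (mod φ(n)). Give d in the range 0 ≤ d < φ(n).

6083

φ(n) = (p−1)(q−1) = 102·82 = 8364.
Need d with 11·d ≡ 1 (mod 8364). Apply the extended Euclidean algorithm:
8364 = 760×11 + 4
11 = 2×4 + 3
4 = 1×3 + 1
3 = 3×1 + 0
Back-substitute:
1 = 4 − 3
1 = −11 + 3·4
1 = 3·8364 − 2281·11
So 11·(-2281) ≡ 1 (mod 8364), hence d ≡ -2281 ≡ 6083 (mod 8364).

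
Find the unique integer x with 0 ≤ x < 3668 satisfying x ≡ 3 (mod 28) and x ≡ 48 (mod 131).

Write x = 3 + 28·k. Then 28·k ≡ 48 − 3 ≡ 45 (mod 131).
Need 28⁻¹ mod 131. Extended Euclid on (131, 28):
131 = 4·28 + 19
28 = 1·19 + 9
19 = 2·9 + 1
9 = 9·1 + 0
Back-substitute:
1 = 19 − 2·9
1 = −2·28 + 3·19
1 = 3·131 − 14·28
28⁻¹ ≡ 117 (mod 131), so k ≡ 117·45 ≡ 25 (mod 131).
x = 3 + 28·25 = 703.

703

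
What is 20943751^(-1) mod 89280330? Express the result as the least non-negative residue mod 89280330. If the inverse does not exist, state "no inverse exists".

21280981

Run Euclid on (89280330, 20943751):
89280330 = 4×20943751 + 5505326
20943751 = 3×5505326 + 4427773
5505326 = 1×4427773 + 1077553
4427773 = 4×1077553 + 117561
1077553 = 9×117561 + 19504
117561 = 6×19504 + 537
19504 = 36×537 + 172
537 = 3×172 + 21
172 = 8×21 + 4
21 = 5×4 + 1
4 = 4×1 + 0
gcd = 1, so the inverse exists. Back-substitute:
1 = 21 − 5·4
1 = −5·172 + 41·21
1 = 41·537 − 128·172
1 = −128·19504 + 4649·537
1 = 4649·117561 − 28022·19504
1 = −28022·1077553 + 256847·117561
1 = 256847·4427773 − 1055410·1077553
1 = −1055410·5505326 + 1312257·4427773
1 = 1312257·20943751 − 4992181·5505326
1 = −4992181·89280330 + 21280981·20943751
So 20943751·21280981 ≡ 1 (mod 89280330).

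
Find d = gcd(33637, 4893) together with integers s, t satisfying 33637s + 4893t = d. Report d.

Euclidean algorithm:
33637 = 6×4893 + 4279
4893 = 1×4279 + 614
4279 = 6×614 + 595
614 = 1×595 + 19
595 = 31×19 + 6
19 = 3×6 + 1
6 = 6×1 + 0
gcd(33637, 4893) = 1.
Back-substituting:
1 = 19 − 3·6
1 = −3·595 + 94·19
1 = 94·614 − 97·595
1 = −97·4279 + 676·614
1 = 676·4893 − 773·4279
1 = −773·33637 + 5314·4893
So 1 = (-773)·33637 + (5314)·4893.

1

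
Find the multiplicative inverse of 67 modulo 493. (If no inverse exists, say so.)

Run Euclid on (493, 67):
493 = 7·67 + 24
67 = 2·24 + 19
24 = 1·19 + 5
19 = 3·5 + 4
5 = 1·4 + 1
4 = 4·1 + 0
The gcd is 1. Working backward:
1 = 5 − 4
1 = −19 + 4·5
1 = 4·24 − 5·19
1 = −5·67 + 14·24
1 = 14·493 − 103·67
So 67·(-103) ≡ 1 (mod 493), and -103 ≡ 390 (mod 493).

390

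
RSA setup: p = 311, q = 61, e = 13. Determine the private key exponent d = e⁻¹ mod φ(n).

12877

φ(n) = (p−1)(q−1) = 310·60 = 18600.
Need d with 13·d ≡ 1 (mod 18600). Apply the extended Euclidean algorithm:
18600 = 1430*13 + 10
13 = 1*10 + 3
10 = 3*3 + 1
3 = 3*1 + 0
Back-substitute:
1 = 10 − 3·3
1 = −3·13 + 4·10
1 = 4·18600 − 5723·13
So 13·(-5723) ≡ 1 (mod 18600), hence d ≡ -5723 ≡ 12877 (mod 18600).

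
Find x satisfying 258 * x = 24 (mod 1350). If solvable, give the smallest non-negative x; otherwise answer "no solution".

178

First find gcd(258, 1350):
1350 = 5*258 + 60
258 = 4*60 + 18
60 = 3*18 + 6
18 = 3*6 + 0
gcd = 6 and 6 | 24, so solutions exist. Divide through by 6: 43x ≡ 4 (mod 225).
Now find 43⁻¹ mod 225:
225 = 5·43 + 10
43 = 4·10 + 3
10 = 3·3 + 1
3 = 3·1 + 0
Back-substitute:
1 = 10 − 3·3
1 = −3·43 + 13·10
1 = 13·225 − 68·43
So 43·(-68) ≡ 1 (mod 225), i.e. 43⁻¹ ≡ 157.
Then x ≡ 157·4 ≡ 178 (mod 225); the smallest non-negative solution is x = 178.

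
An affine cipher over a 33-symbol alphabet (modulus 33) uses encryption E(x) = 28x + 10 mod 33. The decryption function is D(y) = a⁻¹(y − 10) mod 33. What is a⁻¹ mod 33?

Run Euclid on (33, 28):
33 = 1*28 + 5
28 = 5*5 + 3
5 = 1*3 + 2
3 = 1*2 + 1
2 = 2*1 + 0
Since gcd(28, 33) = 1, back-substitute to write 1 as a combination:
1 = 3 − 2
1 = −5 + 2·3
1 = 2·28 − 11·5
1 = −11·33 + 13·28
So 28·13 ≡ 1 (mod 33).

13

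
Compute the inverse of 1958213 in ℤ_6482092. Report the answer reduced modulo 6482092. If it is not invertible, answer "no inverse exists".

4938221

Apply the Euclidean algorithm to 6482092 and 1958213:
6482092 = 3·1958213 + 607453
1958213 = 3·607453 + 135854
607453 = 4·135854 + 64037
135854 = 2·64037 + 7780
64037 = 8·7780 + 1797
7780 = 4·1797 + 592
1797 = 3·592 + 21
592 = 28·21 + 4
21 = 5·4 + 1
4 = 4·1 + 0
gcd = 1, so the inverse exists. Back-substitute:
1 = 21 − 5·4
1 = −5·592 + 141·21
1 = 141·1797 − 428·592
1 = −428·7780 + 1853·1797
1 = 1853·64037 − 15252·7780
1 = −15252·135854 + 32357·64037
1 = 32357·607453 − 144680·135854
1 = −144680·1958213 + 466397·607453
1 = 466397·6482092 − 1543871·1958213
So 1958213·(-1543871) ≡ 1 (mod 6482092), and -1543871 ≡ 4938221 (mod 6482092).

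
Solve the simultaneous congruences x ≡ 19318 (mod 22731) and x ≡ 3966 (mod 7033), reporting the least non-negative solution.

130677106

Write x = 19318 + 22731·k. Then 22731·k ≡ 3966 − 19318 ≡ 5747 (mod 7033).
Need 22731⁻¹ mod 7033. Extended Euclid on (7033, 1632):
7033 = 4*1632 + 505
1632 = 3*505 + 117
505 = 4*117 + 37
117 = 3*37 + 6
37 = 6*6 + 1
6 = 6*1 + 0
Back-substitute:
1 = 37 − 6·6
1 = −6·117 + 19·37
1 = 19·505 − 82·117
1 = −82·1632 + 265·505
1 = 265·7033 − 1142·1632
22731⁻¹ ≡ 5891 (mod 7033), so k ≡ 5891·5747 ≡ 5748 (mod 7033).
x = 19318 + 22731·5748 = 130677106.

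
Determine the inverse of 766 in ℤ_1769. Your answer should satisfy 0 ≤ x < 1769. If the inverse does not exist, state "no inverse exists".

Run Euclid on (1769, 766):
1769 = 2*766 + 237
766 = 3*237 + 55
237 = 4*55 + 17
55 = 3*17 + 4
17 = 4*4 + 1
4 = 4*1 + 0
gcd = 1, so the inverse exists. Back-substitute:
1 = 17 − 4·4
1 = −4·55 + 13·17
1 = 13·237 − 56·55
1 = −56·766 + 181·237
1 = 181·1769 − 418·766
Hence 766⁻¹ ≡ -418 ≡ 1351 (mod 1769).

1351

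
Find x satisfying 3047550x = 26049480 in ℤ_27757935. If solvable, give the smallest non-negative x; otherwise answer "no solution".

1338124

First find gcd(3047550, 27757935):
27757935 = 9·3047550 + 329985
3047550 = 9·329985 + 77685
329985 = 4·77685 + 19245
77685 = 4·19245 + 705
19245 = 27·705 + 210
705 = 3·210 + 75
210 = 2·75 + 60
75 = 1·60 + 15
60 = 4·15 + 0
gcd = 15 and 15 | 26049480, so solutions exist. Divide through by 15: 203170x ≡ 1736632 (mod 1850529).
Now find 203170⁻¹ mod 1850529:
1850529 = 9·203170 + 21999
203170 = 9·21999 + 5179
21999 = 4·5179 + 1283
5179 = 4·1283 + 47
1283 = 27·47 + 14
47 = 3·14 + 5
14 = 2·5 + 4
5 = 1·4 + 1
4 = 4·1 + 0
Back-substitute:
1 = 5 − 4
1 = −14 + 3·5
1 = 3·47 − 10·14
1 = −10·1283 + 273·47
1 = 273·5179 − 1102·1283
1 = −1102·21999 + 4681·5179
1 = 4681·203170 − 43231·21999
1 = −43231·1850529 + 393760·203170
So 203170⁻¹ ≡ 393760 (mod 1850529).
Then x ≡ 393760·1736632 ≡ 1338124 (mod 1850529); the smallest non-negative solution is x = 1338124.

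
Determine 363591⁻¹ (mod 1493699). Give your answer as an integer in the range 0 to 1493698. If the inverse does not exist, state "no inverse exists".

352055

Apply the Euclidean algorithm to 1493699 and 363591:
1493699 = 4×363591 + 39335
363591 = 9×39335 + 9576
39335 = 4×9576 + 1031
9576 = 9×1031 + 297
1031 = 3×297 + 140
297 = 2×140 + 17
140 = 8×17 + 4
17 = 4×4 + 1
4 = 4×1 + 0
gcd = 1, so the inverse exists. Back-substitute:
1 = 17 − 4·4
1 = −4·140 + 33·17
1 = 33·297 − 70·140
1 = −70·1031 + 243·297
1 = 243·9576 − 2257·1031
1 = −2257·39335 + 9271·9576
1 = 9271·363591 − 85696·39335
1 = −85696·1493699 + 352055·363591
So 363591·352055 ≡ 1 (mod 1493699).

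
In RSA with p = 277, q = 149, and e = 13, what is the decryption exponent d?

φ(n) = (p−1)(q−1) = 276·148 = 40848.
Need d with 13·d ≡ 1 (mod 40848). Apply the extended Euclidean algorithm:
40848 = 3142·13 + 2
13 = 6·2 + 1
2 = 2·1 + 0
Back-substitute:
1 = 13 − 6·2
1 = −6·40848 + 18853·13
So 13·18853 ≡ 1 (mod 40848), hence d = 18853.

18853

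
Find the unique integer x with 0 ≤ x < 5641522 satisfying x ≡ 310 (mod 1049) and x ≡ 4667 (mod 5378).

Write x = 310 + 1049·k. Then 1049·k ≡ 4667 − 310 ≡ 4357 (mod 5378).
Need 1049⁻¹ mod 5378. Extended Euclid on (5378, 1049):
5378 = 5·1049 + 133
1049 = 7·133 + 118
133 = 1·118 + 15
118 = 7·15 + 13
15 = 1·13 + 2
13 = 6·2 + 1
2 = 2·1 + 0
Back-substitute:
1 = 13 − 6·2
1 = −6·15 + 7·13
1 = 7·118 − 55·15
1 = −55·133 + 62·118
1 = 62·1049 − 489·133
1 = −489·5378 + 2507·1049
1049⁻¹ ≡ 2507 (mod 5378), so k ≡ 2507·4357 ≡ 281 (mod 5378).
x = 310 + 1049·281 = 295079.

295079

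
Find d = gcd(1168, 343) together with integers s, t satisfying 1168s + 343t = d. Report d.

Euclidean algorithm:
1168 = 3×343 + 139
343 = 2×139 + 65
139 = 2×65 + 9
65 = 7×9 + 2
9 = 4×2 + 1
2 = 2×1 + 0
gcd(1168, 343) = 1.
Working backward:
1 = 9 − 4·2
1 = −4·65 + 29·9
1 = 29·139 − 62·65
1 = −62·343 + 153·139
1 = 153·1168 − 521·343
So 1 = (153)·1168 + (-521)·343.

1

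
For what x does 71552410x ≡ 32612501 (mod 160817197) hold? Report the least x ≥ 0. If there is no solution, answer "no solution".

125340696

First find gcd(71552410, 160817197):
160817197 = 2*71552410 + 17712377
71552410 = 4*17712377 + 702902
17712377 = 25*702902 + 139827
702902 = 5*139827 + 3767
139827 = 37*3767 + 448
3767 = 8*448 + 183
448 = 2*183 + 82
183 = 2*82 + 19
82 = 4*19 + 6
19 = 3*6 + 1
6 = 6*1 + 0
gcd = 1, so a unique solution mod 160817197 exists.
Back-substitute for the Bézout coefficients:
1 = 19 − 3·6
1 = −3·82 + 13·19
1 = 13·183 − 29·82
1 = −29·448 + 71·183
1 = 71·3767 − 597·448
1 = −597·139827 + 22160·3767
1 = 22160·702902 − 111397·139827
1 = −111397·17712377 + 2807085·702902
1 = 2807085·71552410 − 11339737·17712377
1 = −11339737·160817197 + 25486559·71552410
So 71552410·(25486559) ≡ 1 (mod 160817197), giving 71552410⁻¹ ≡ 25486559.
x ≡ 71552410⁻¹·32612501 ≡ 25486559·32612501 ≡ 125340696 (mod 160817197).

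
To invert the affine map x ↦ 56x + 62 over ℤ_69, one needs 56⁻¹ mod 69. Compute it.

Run Euclid on (69, 56):
69 = 1*56 + 13
56 = 4*13 + 4
13 = 3*4 + 1
4 = 4*1 + 0
Since gcd(56, 69) = 1, back-substitute to write 1 as a combination:
1 = 13 − 3·4
1 = −3·56 + 13·13
1 = 13·69 − 16·56
Thus 56·(-16) ≡ 1 (mod 69); reducing, -16 mod 69 = 53.

53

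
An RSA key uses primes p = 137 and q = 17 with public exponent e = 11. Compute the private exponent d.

1187

φ(n) = (p−1)(q−1) = 136·16 = 2176.
Need d with 11·d ≡ 1 (mod 2176). Apply the extended Euclidean algorithm:
2176 = 197·11 + 9
11 = 1·9 + 2
9 = 4·2 + 1
2 = 2·1 + 0
Back-substitute:
1 = 9 − 4·2
1 = −4·11 + 5·9
1 = 5·2176 − 989·11
So 11·(-989) ≡ 1 (mod 2176), hence d ≡ -989 ≡ 1187 (mod 2176).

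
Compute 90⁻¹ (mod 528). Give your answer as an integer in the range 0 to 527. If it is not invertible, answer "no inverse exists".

no inverse exists

Euclidean algorithm on 528, 90:
528 = 5*90 + 78
90 = 1*78 + 12
78 = 6*12 + 6
12 = 2*6 + 0
gcd(90, 528) = 6 ≠ 1, so 90 has no multiplicative inverse modulo 528.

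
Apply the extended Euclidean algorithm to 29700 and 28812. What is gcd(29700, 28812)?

12

Apply Euclid's algorithm to 29700 and 28812:
29700 = 1·28812 + 888
28812 = 32·888 + 396
888 = 2·396 + 96
396 = 4·96 + 12
96 = 8·12 + 0
gcd(29700, 28812) = 12.
Express as a combination:
12 = 396 − 4·96
12 = −4·888 + 9·396
12 = 9·28812 − 292·888
12 = −292·29700 + 301·28812
So 12 = (-292)·29700 + (301)·28812.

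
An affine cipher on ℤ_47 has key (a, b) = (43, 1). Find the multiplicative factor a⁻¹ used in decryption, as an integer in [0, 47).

35

Extended Euclidean algorithm:
47 = 1*43 + 4
43 = 10*4 + 3
4 = 1*3 + 1
3 = 3*1 + 0
Since gcd(43, 47) = 1, back-substitute to write 1 as a combination:
1 = 4 − 3
1 = −43 + 11·4
1 = 11·47 − 12·43
Thus 43·(-12) ≡ 1 (mod 47); reducing, -12 mod 47 = 35.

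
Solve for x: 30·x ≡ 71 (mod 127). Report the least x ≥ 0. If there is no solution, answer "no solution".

First find gcd(30, 127):
127 = 4*30 + 7
30 = 4*7 + 2
7 = 3*2 + 1
2 = 2*1 + 0
gcd = 1, so a unique solution mod 127 exists.
Back-substitute for the Bézout coefficients:
1 = 7 − 3·2
1 = −3·30 + 13·7
1 = 13·127 − 55·30
So 30·(-55) ≡ 1 (mod 127), giving 30⁻¹ ≡ 72.
x ≡ 30⁻¹·71 ≡ 72·71 ≡ 32 (mod 127).

32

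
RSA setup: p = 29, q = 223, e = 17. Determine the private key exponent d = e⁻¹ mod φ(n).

φ(n) = (p−1)(q−1) = 28·222 = 6216.
Need d with 17·d ≡ 1 (mod 6216). Apply the extended Euclidean algorithm:
6216 = 365×17 + 11
17 = 1×11 + 6
11 = 1×6 + 5
6 = 1×5 + 1
5 = 5×1 + 0
Back-substitute:
1 = 6 − 5
1 = −11 + 2·6
1 = 2·17 − 3·11
1 = −3·6216 + 1097·17
So 17·1097 ≡ 1 (mod 6216), hence d = 1097.

1097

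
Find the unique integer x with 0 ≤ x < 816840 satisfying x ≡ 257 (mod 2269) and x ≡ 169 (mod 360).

290689

Write x = 257 + 2269·k. Then 2269·k ≡ 169 − 257 ≡ 272 (mod 360).
Need 2269⁻¹ mod 360. Extended Euclid on (360, 109):
360 = 3·109 + 33
109 = 3·33 + 10
33 = 3·10 + 3
10 = 3·3 + 1
3 = 3·1 + 0
Back-substitute:
1 = 10 − 3·3
1 = −3·33 + 10·10
1 = 10·109 − 33·33
1 = −33·360 + 109·109
2269⁻¹ ≡ 109 (mod 360), so k ≡ 109·272 ≡ 128 (mod 360).
x = 257 + 2269·128 = 290689.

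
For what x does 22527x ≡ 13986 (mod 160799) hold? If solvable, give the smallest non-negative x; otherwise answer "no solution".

11757

First find gcd(22527, 160799):
160799 = 7*22527 + 3110
22527 = 7*3110 + 757
3110 = 4*757 + 82
757 = 9*82 + 19
82 = 4*19 + 6
19 = 3*6 + 1
6 = 6*1 + 0
gcd = 1, so a unique solution mod 160799 exists.
Back-substitute for the Bézout coefficients:
1 = 19 − 3·6
1 = −3·82 + 13·19
1 = 13·757 − 120·82
1 = −120·3110 + 493·757
1 = 493·22527 − 3571·3110
1 = −3571·160799 + 25490·22527
So 22527·(25490) ≡ 1 (mod 160799), giving 22527⁻¹ ≡ 25490.
x ≡ 22527⁻¹·13986 ≡ 25490·13986 ≡ 11757 (mod 160799).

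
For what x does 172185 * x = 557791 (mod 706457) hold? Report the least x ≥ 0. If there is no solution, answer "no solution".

501057

First find gcd(172185, 706457):
706457 = 4·172185 + 17717
172185 = 9·17717 + 12732
17717 = 1·12732 + 4985
12732 = 2·4985 + 2762
4985 = 1·2762 + 2223
2762 = 1·2223 + 539
2223 = 4·539 + 67
539 = 8·67 + 3
67 = 22·3 + 1
3 = 3·1 + 0
gcd = 1, so a unique solution mod 706457 exists.
Back-substitute for the Bézout coefficients:
1 = 67 − 22·3
1 = −22·539 + 177·67
1 = 177·2223 − 730·539
1 = −730·2762 + 907·2223
1 = 907·4985 − 1637·2762
1 = −1637·12732 + 4181·4985
1 = 4181·17717 − 5818·12732
1 = −5818·172185 + 56543·17717
1 = 56543·706457 − 231990·172185
So 172185·(-231990) ≡ 1 (mod 706457), giving 172185⁻¹ ≡ 474467.
x ≡ 172185⁻¹·557791 ≡ 474467·557791 ≡ 501057 (mod 706457).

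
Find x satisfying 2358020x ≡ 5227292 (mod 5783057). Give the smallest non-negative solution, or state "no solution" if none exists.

First find gcd(2358020, 5783057):
5783057 = 2×2358020 + 1067017
2358020 = 2×1067017 + 223986
1067017 = 4×223986 + 171073
223986 = 1×171073 + 52913
171073 = 3×52913 + 12334
52913 = 4×12334 + 3577
12334 = 3×3577 + 1603
3577 = 2×1603 + 371
1603 = 4×371 + 119
371 = 3×119 + 14
119 = 8×14 + 7
14 = 2×7 + 0
gcd = 7 and 7 | 5227292, so solutions exist. Divide through by 7: 336860x ≡ 746756 (mod 826151).
Now find 336860⁻¹ mod 826151:
826151 = 2*336860 + 152431
336860 = 2*152431 + 31998
152431 = 4*31998 + 24439
31998 = 1*24439 + 7559
24439 = 3*7559 + 1762
7559 = 4*1762 + 511
1762 = 3*511 + 229
511 = 2*229 + 53
229 = 4*53 + 17
53 = 3*17 + 2
17 = 8*2 + 1
2 = 2*1 + 0
Back-substitute:
1 = 17 − 8·2
1 = −8·53 + 25·17
1 = 25·229 − 108·53
1 = −108·511 + 241·229
1 = 241·1762 − 831·511
1 = −831·7559 + 3565·1762
1 = 3565·24439 − 11526·7559
1 = −11526·31998 + 15091·24439
1 = 15091·152431 − 71890·31998
1 = −71890·336860 + 158871·152431
1 = 158871·826151 − 389632·336860
So 336860·(-389632) ≡ 1 (mod 826151), i.e. 336860⁻¹ ≡ 436519.
Then x ≡ 436519·746756 ≡ 434596 (mod 826151); the smallest non-negative solution is x = 434596.

434596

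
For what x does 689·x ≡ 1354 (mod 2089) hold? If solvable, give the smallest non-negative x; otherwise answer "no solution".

First find gcd(689, 2089):
2089 = 3·689 + 22
689 = 31·22 + 7
22 = 3·7 + 1
7 = 7·1 + 0
gcd = 1, so a unique solution mod 2089 exists.
Back-substitute for the Bézout coefficients:
1 = 22 − 3·7
1 = −3·689 + 94·22
1 = 94·2089 − 285·689
So 689·(-285) ≡ 1 (mod 2089), giving 689⁻¹ ≡ 1804.
x ≡ 689⁻¹·1354 ≡ 1804·1354 ≡ 575 (mod 2089).

575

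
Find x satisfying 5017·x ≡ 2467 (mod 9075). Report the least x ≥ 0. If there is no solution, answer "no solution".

First find gcd(5017, 9075):
9075 = 1×5017 + 4058
5017 = 1×4058 + 959
4058 = 4×959 + 222
959 = 4×222 + 71
222 = 3×71 + 9
71 = 7×9 + 8
9 = 1×8 + 1
8 = 8×1 + 0
gcd = 1, so a unique solution mod 9075 exists.
Back-substitute for the Bézout coefficients:
1 = 9 − 8
1 = −71 + 8·9
1 = 8·222 − 25·71
1 = −25·959 + 108·222
1 = 108·4058 − 457·959
1 = −457·5017 + 565·4058
1 = 565·9075 − 1022·5017
So 5017·(-1022) ≡ 1 (mod 9075), giving 5017⁻¹ ≡ 8053.
x ≡ 5017⁻¹·2467 ≡ 8053·2467 ≡ 1576 (mod 9075).

1576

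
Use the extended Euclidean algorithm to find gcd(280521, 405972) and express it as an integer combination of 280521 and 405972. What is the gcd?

9

Apply Euclid's algorithm to 405972 and 280521:
405972 = 1*280521 + 125451
280521 = 2*125451 + 29619
125451 = 4*29619 + 6975
29619 = 4*6975 + 1719
6975 = 4*1719 + 99
1719 = 17*99 + 36
99 = 2*36 + 27
36 = 1*27 + 9
27 = 3*9 + 0
gcd(280521, 405972) = 9.
Back-substituting:
9 = 36 − 27
9 = −99 + 3·36
9 = 3·1719 − 52·99
9 = −52·6975 + 211·1719
9 = 211·29619 − 896·6975
9 = −896·125451 + 3795·29619
9 = 3795·280521 − 8486·125451
9 = −8486·405972 + 12281·280521
So 9 = (-8486)·405972 + (12281)·280521.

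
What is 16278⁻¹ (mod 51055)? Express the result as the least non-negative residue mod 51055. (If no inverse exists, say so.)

34642

gcd(51055, 16278) by repeated division:
51055 = 3·16278 + 2221
16278 = 7·2221 + 731
2221 = 3·731 + 28
731 = 26·28 + 3
28 = 9·3 + 1
3 = 3·1 + 0
Since gcd(16278, 51055) = 1, back-substitute to write 1 as a combination:
1 = 28 − 9·3
1 = −9·731 + 235·28
1 = 235·2221 − 714·731
1 = −714·16278 + 5233·2221
1 = 5233·51055 − 16413·16278
Thus 16278·(-16413) ≡ 1 (mod 51055); reducing, -16413 mod 51055 = 34642.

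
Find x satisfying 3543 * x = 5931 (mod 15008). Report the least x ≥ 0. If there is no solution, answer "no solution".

First find gcd(3543, 15008):
15008 = 4·3543 + 836
3543 = 4·836 + 199
836 = 4·199 + 40
199 = 4·40 + 39
40 = 1·39 + 1
39 = 39·1 + 0
gcd = 1, so a unique solution mod 15008 exists.
Back-substitute for the Bézout coefficients:
1 = 40 − 39
1 = −199 + 5·40
1 = 5·836 − 21·199
1 = −21·3543 + 89·836
1 = 89·15008 − 377·3543
So 3543·(-377) ≡ 1 (mod 15008), giving 3543⁻¹ ≡ 14631.
x ≡ 3543⁻¹·5931 ≡ 14631·5931 ≡ 205 (mod 15008).

205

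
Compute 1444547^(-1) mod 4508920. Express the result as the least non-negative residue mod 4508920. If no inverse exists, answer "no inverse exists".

Euclidean algorithm on 4508920, 1444547:
4508920 = 3×1444547 + 175279
1444547 = 8×175279 + 42315
175279 = 4×42315 + 6019
42315 = 7×6019 + 182
6019 = 33×182 + 13
182 = 14×13 + 0
The gcd is 13, not 1, hence no inverse exists.

no inverse exists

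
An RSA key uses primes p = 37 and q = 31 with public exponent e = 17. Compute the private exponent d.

φ(n) = (p−1)(q−1) = 36·30 = 1080.
Need d with 17·d ≡ 1 (mod 1080). Apply the extended Euclidean algorithm:
1080 = 63×17 + 9
17 = 1×9 + 8
9 = 1×8 + 1
8 = 8×1 + 0
Back-substitute:
1 = 9 − 8
1 = −17 + 2·9
1 = 2·1080 − 127·17
So 17·(-127) ≡ 1 (mod 1080), hence d ≡ -127 ≡ 953 (mod 1080).

953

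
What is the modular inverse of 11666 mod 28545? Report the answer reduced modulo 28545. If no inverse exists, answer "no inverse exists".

19406

gcd(28545, 11666) by repeated division:
28545 = 2*11666 + 5213
11666 = 2*5213 + 1240
5213 = 4*1240 + 253
1240 = 4*253 + 228
253 = 1*228 + 25
228 = 9*25 + 3
25 = 8*3 + 1
3 = 3*1 + 0
The gcd is 1. Working backward:
1 = 25 − 8·3
1 = −8·228 + 73·25
1 = 73·253 − 81·228
1 = −81·1240 + 397·253
1 = 397·5213 − 1669·1240
1 = −1669·11666 + 3735·5213
1 = 3735·28545 − 9139·11666
Thus 11666·(-9139) ≡ 1 (mod 28545); reducing, -9139 mod 28545 = 19406.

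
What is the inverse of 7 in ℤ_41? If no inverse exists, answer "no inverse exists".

6

Run Euclid on (41, 7):
41 = 5×7 + 6
7 = 1×6 + 1
6 = 6×1 + 0
Since gcd(7, 41) = 1, back-substitute to write 1 as a combination:
1 = 7 − 6
1 = −41 + 6·7
So 7·6 ≡ 1 (mod 41).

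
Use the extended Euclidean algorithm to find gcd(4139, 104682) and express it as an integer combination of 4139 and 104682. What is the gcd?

Euclidean algorithm:
104682 = 25×4139 + 1207
4139 = 3×1207 + 518
1207 = 2×518 + 171
518 = 3×171 + 5
171 = 34×5 + 1
5 = 5×1 + 0
gcd(4139, 104682) = 1.
Express as a combination:
1 = 171 − 34·5
1 = −34·518 + 103·171
1 = 103·1207 − 240·518
1 = −240·4139 + 823·1207
1 = 823·104682 − 20815·4139
So 1 = (823)·104682 + (-20815)·4139.

1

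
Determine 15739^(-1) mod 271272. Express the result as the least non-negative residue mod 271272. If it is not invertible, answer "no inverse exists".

153811

Extended Euclidean algorithm:
271272 = 17×15739 + 3709
15739 = 4×3709 + 903
3709 = 4×903 + 97
903 = 9×97 + 30
97 = 3×30 + 7
30 = 4×7 + 2
7 = 3×2 + 1
2 = 2×1 + 0
gcd = 1, so the inverse exists. Back-substitute:
1 = 7 − 3·2
1 = −3·30 + 13·7
1 = 13·97 − 42·30
1 = −42·903 + 391·97
1 = 391·3709 − 1606·903
1 = −1606·15739 + 6815·3709
1 = 6815·271272 − 117461·15739
Thus 15739·(-117461) ≡ 1 (mod 271272); reducing, -117461 mod 271272 = 153811.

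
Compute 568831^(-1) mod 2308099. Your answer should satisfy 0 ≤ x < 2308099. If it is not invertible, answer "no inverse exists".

557817

Apply the Euclidean algorithm to 2308099 and 568831:
2308099 = 4×568831 + 32775
568831 = 17×32775 + 11656
32775 = 2×11656 + 9463
11656 = 1×9463 + 2193
9463 = 4×2193 + 691
2193 = 3×691 + 120
691 = 5×120 + 91
120 = 1×91 + 29
91 = 3×29 + 4
29 = 7×4 + 1
4 = 4×1 + 0
gcd = 1, so the inverse exists. Back-substitute:
1 = 29 − 7·4
1 = −7·91 + 22·29
1 = 22·120 − 29·91
1 = −29·691 + 167·120
1 = 167·2193 − 530·691
1 = −530·9463 + 2287·2193
1 = 2287·11656 − 2817·9463
1 = −2817·32775 + 7921·11656
1 = 7921·568831 − 137474·32775
1 = −137474·2308099 + 557817·568831
So 568831·557817 ≡ 1 (mod 2308099).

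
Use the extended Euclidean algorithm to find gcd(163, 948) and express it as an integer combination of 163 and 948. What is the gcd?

1

Euclidean algorithm:
948 = 5*163 + 133
163 = 1*133 + 30
133 = 4*30 + 13
30 = 2*13 + 4
13 = 3*4 + 1
4 = 4*1 + 0
gcd(163, 948) = 1.
Working backward:
1 = 13 − 3·4
1 = −3·30 + 7·13
1 = 7·133 − 31·30
1 = −31·163 + 38·133
1 = 38·948 − 221·163
So 1 = (38)·948 + (-221)·163.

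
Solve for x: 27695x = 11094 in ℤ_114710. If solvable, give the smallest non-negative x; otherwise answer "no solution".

no solution

gcd(27695, 114710):
114710 = 4*27695 + 3930
27695 = 7*3930 + 185
3930 = 21*185 + 45
185 = 4*45 + 5
45 = 9*5 + 0
gcd = 5, but 5 ∤ 11094, so the congruence has no solution.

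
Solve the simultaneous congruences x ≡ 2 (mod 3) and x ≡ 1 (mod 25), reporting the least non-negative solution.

Write x = 2 + 3·k. Then 3·k ≡ 1 − 2 ≡ 24 (mod 25).
Need 3⁻¹ mod 25. Extended Euclid on (25, 3):
25 = 8*3 + 1
3 = 3*1 + 0
Back-substitute:
1 = 25 − 8·3
3⁻¹ ≡ 17 (mod 25), so k ≡ 17·24 ≡ 8 (mod 25).
x = 2 + 3·8 = 26.

26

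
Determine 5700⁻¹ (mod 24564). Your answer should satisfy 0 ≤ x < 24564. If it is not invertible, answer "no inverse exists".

Euclidean algorithm on 24564, 5700:
24564 = 4×5700 + 1764
5700 = 3×1764 + 408
1764 = 4×408 + 132
408 = 3×132 + 12
132 = 11×12 + 0
Since gcd = 12 > 1, 5700 is not a unit mod 24564.

no inverse exists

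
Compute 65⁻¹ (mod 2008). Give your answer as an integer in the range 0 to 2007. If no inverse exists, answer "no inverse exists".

865

gcd(2008, 65) by repeated division:
2008 = 30×65 + 58
65 = 1×58 + 7
58 = 8×7 + 2
7 = 3×2 + 1
2 = 2×1 + 0
gcd = 1, so the inverse exists. Back-substitute:
1 = 7 − 3·2
1 = −3·58 + 25·7
1 = 25·65 − 28·58
1 = −28·2008 + 865·65
So 65·865 ≡ 1 (mod 2008).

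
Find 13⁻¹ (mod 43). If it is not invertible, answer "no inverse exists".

Extended Euclidean algorithm:
43 = 3·13 + 4
13 = 3·4 + 1
4 = 4·1 + 0
The gcd is 1. Working backward:
1 = 13 − 3·4
1 = −3·43 + 10·13
So 13·10 ≡ 1 (mod 43).

10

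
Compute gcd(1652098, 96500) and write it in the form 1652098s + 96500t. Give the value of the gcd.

Apply Euclid's algorithm to 1652098 and 96500:
1652098 = 17*96500 + 11598
96500 = 8*11598 + 3716
11598 = 3*3716 + 450
3716 = 8*450 + 116
450 = 3*116 + 102
116 = 1*102 + 14
102 = 7*14 + 4
14 = 3*4 + 2
4 = 2*2 + 0
gcd(1652098, 96500) = 2.
Express as a combination:
2 = 14 − 3·4
2 = −3·102 + 22·14
2 = 22·116 − 25·102
2 = −25·450 + 97·116
2 = 97·3716 − 801·450
2 = −801·11598 + 2500·3716
2 = 2500·96500 − 20801·11598
2 = −20801·1652098 + 356117·96500
So 2 = (-20801)·1652098 + (356117)·96500.

2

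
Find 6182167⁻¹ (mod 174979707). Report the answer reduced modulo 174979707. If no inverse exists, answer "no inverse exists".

132389008

Extended Euclidean algorithm:
174979707 = 28·6182167 + 1879031
6182167 = 3·1879031 + 545074
1879031 = 3·545074 + 243809
545074 = 2·243809 + 57456
243809 = 4·57456 + 13985
57456 = 4·13985 + 1516
13985 = 9·1516 + 341
1516 = 4·341 + 152
341 = 2·152 + 37
152 = 4·37 + 4
37 = 9·4 + 1
4 = 4·1 + 0
gcd = 1, so the inverse exists. Back-substitute:
1 = 37 − 9·4
1 = −9·152 + 37·37
1 = 37·341 − 83·152
1 = −83·1516 + 369·341
1 = 369·13985 − 3404·1516
1 = −3404·57456 + 13985·13985
1 = 13985·243809 − 59344·57456
1 = −59344·545074 + 132673·243809
1 = 132673·1879031 − 457363·545074
1 = −457363·6182167 + 1504762·1879031
1 = 1504762·174979707 − 42590699·6182167
Thus 6182167·(-42590699) ≡ 1 (mod 174979707); reducing, -42590699 mod 174979707 = 132389008.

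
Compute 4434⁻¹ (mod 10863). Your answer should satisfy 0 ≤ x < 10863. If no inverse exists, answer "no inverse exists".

no inverse exists

Euclidean algorithm on 10863, 4434:
10863 = 2*4434 + 1995
4434 = 2*1995 + 444
1995 = 4*444 + 219
444 = 2*219 + 6
219 = 36*6 + 3
6 = 2*3 + 0
The gcd is 3, not 1, hence no inverse exists.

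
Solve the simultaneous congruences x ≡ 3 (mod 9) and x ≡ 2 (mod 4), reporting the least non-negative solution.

30

Write x = 3 + 9·k. Then 9·k ≡ 2 − 3 ≡ 3 (mod 4).
Need 9⁻¹ mod 4. Extended Euclid on (4, 1):
4 = 4·1 + 0
9⁻¹ ≡ 1 (mod 4), so k ≡ 1·3 ≡ 3 (mod 4).
x = 3 + 9·3 = 30.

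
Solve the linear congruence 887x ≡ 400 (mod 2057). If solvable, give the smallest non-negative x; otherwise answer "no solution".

615

First find gcd(887, 2057):
2057 = 2×887 + 283
887 = 3×283 + 38
283 = 7×38 + 17
38 = 2×17 + 4
17 = 4×4 + 1
4 = 4×1 + 0
gcd = 1, so a unique solution mod 2057 exists.
Back-substitute for the Bézout coefficients:
1 = 17 − 4·4
1 = −4·38 + 9·17
1 = 9·283 − 67·38
1 = −67·887 + 210·283
1 = 210·2057 − 487·887
So 887·(-487) ≡ 1 (mod 2057), giving 887⁻¹ ≡ 1570.
x ≡ 887⁻¹·400 ≡ 1570·400 ≡ 615 (mod 2057).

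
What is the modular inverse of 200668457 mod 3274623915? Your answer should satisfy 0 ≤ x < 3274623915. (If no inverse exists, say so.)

Run Euclid on (3274623915, 200668457):
3274623915 = 16·200668457 + 63928603
200668457 = 3·63928603 + 8882648
63928603 = 7·8882648 + 1750067
8882648 = 5·1750067 + 132313
1750067 = 13·132313 + 29998
132313 = 4·29998 + 12321
29998 = 2·12321 + 5356
12321 = 2·5356 + 1609
5356 = 3·1609 + 529
1609 = 3·529 + 22
529 = 24·22 + 1
22 = 22·1 + 0
Since gcd(200668457, 3274623915) = 1, back-substitute to write 1 as a combination:
1 = 529 − 24·22
1 = −24·1609 + 73·529
1 = 73·5356 − 243·1609
1 = −243·12321 + 559·5356
1 = 559·29998 − 1361·12321
1 = −1361·132313 + 6003·29998
1 = 6003·1750067 − 79400·132313
1 = −79400·8882648 + 403003·1750067
1 = 403003·63928603 − 2900421·8882648
1 = −2900421·200668457 + 9104266·63928603
1 = 9104266·3274623915 − 148568677·200668457
So 200668457·(-148568677) ≡ 1 (mod 3274623915), and -148568677 ≡ 3126055238 (mod 3274623915).

3126055238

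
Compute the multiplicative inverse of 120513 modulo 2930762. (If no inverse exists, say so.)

2021959

Extended Euclidean algorithm:
2930762 = 24·120513 + 38450
120513 = 3·38450 + 5163
38450 = 7·5163 + 2309
5163 = 2·2309 + 545
2309 = 4·545 + 129
545 = 4·129 + 29
129 = 4·29 + 13
29 = 2·13 + 3
13 = 4·3 + 1
3 = 3·1 + 0
gcd = 1, so the inverse exists. Back-substitute:
1 = 13 − 4·3
1 = −4·29 + 9·13
1 = 9·129 − 40·29
1 = −40·545 + 169·129
1 = 169·2309 − 716·545
1 = −716·5163 + 1601·2309
1 = 1601·38450 − 11923·5163
1 = −11923·120513 + 37370·38450
1 = 37370·2930762 − 908803·120513
Hence 120513⁻¹ ≡ -908803 ≡ 2021959 (mod 2930762).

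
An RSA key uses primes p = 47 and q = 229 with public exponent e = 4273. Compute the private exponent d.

φ(n) = (p−1)(q−1) = 46·228 = 10488.
Need d with 4273·d ≡ 1 (mod 10488). Apply the extended Euclidean algorithm:
10488 = 2·4273 + 1942
4273 = 2·1942 + 389
1942 = 4·389 + 386
389 = 1·386 + 3
386 = 128·3 + 2
3 = 1·2 + 1
2 = 2·1 + 0
Back-substitute:
1 = 3 − 2
1 = −386 + 129·3
1 = 129·389 − 130·386
1 = −130·1942 + 649·389
1 = 649·4273 − 1428·1942
1 = −1428·10488 + 3505·4273
So 4273·3505 ≡ 1 (mod 10488), hence d = 3505.

3505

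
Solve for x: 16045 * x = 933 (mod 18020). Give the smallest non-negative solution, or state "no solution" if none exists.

no solution

gcd(16045, 18020):
18020 = 1*16045 + 1975
16045 = 8*1975 + 245
1975 = 8*245 + 15
245 = 16*15 + 5
15 = 3*5 + 0
gcd = 5, but 5 ∤ 933, so the congruence has no solution.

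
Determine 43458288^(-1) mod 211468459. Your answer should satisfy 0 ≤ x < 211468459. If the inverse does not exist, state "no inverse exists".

150924148

Extended Euclidean algorithm:
211468459 = 4*43458288 + 37635307
43458288 = 1*37635307 + 5822981
37635307 = 6*5822981 + 2697421
5822981 = 2*2697421 + 428139
2697421 = 6*428139 + 128587
428139 = 3*128587 + 42378
128587 = 3*42378 + 1453
42378 = 29*1453 + 241
1453 = 6*241 + 7
241 = 34*7 + 3
7 = 2*3 + 1
3 = 3*1 + 0
gcd = 1, so the inverse exists. Back-substitute:
1 = 7 − 2·3
1 = −2·241 + 69·7
1 = 69·1453 − 416·241
1 = −416·42378 + 12133·1453
1 = 12133·128587 − 36815·42378
1 = −36815·428139 + 122578·128587
1 = 122578·2697421 − 772283·428139
1 = −772283·5822981 + 1667144·2697421
1 = 1667144·37635307 − 10775147·5822981
1 = −10775147·43458288 + 12442291·37635307
1 = 12442291·211468459 − 60544311·43458288
So 43458288·(-60544311) ≡ 1 (mod 211468459), and -60544311 ≡ 150924148 (mod 211468459).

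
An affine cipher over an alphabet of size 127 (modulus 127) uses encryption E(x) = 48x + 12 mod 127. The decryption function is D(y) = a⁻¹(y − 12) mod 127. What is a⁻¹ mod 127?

45

Apply the Euclidean algorithm to 127 and 48:
127 = 2*48 + 31
48 = 1*31 + 17
31 = 1*17 + 14
17 = 1*14 + 3
14 = 4*3 + 2
3 = 1*2 + 1
2 = 2*1 + 0
The gcd is 1. Working backward:
1 = 3 − 2
1 = −14 + 5·3
1 = 5·17 − 6·14
1 = −6·31 + 11·17
1 = 11·48 − 17·31
1 = −17·127 + 45·48
So 48·45 ≡ 1 (mod 127).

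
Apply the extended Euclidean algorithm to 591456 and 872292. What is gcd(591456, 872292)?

12

Euclidean algorithm:
872292 = 1·591456 + 280836
591456 = 2·280836 + 29784
280836 = 9·29784 + 12780
29784 = 2·12780 + 4224
12780 = 3·4224 + 108
4224 = 39·108 + 12
108 = 9·12 + 0
gcd(591456, 872292) = 12.
Back-substituting:
12 = 4224 − 39·108
12 = −39·12780 + 118·4224
12 = 118·29784 − 275·12780
12 = −275·280836 + 2593·29784
12 = 2593·591456 − 5461·280836
12 = −5461·872292 + 8054·591456
So 12 = (-5461)·872292 + (8054)·591456.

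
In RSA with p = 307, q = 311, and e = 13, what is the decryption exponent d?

7297

φ(n) = (p−1)(q−1) = 306·310 = 94860.
Need d with 13·d ≡ 1 (mod 94860). Apply the extended Euclidean algorithm:
94860 = 7296*13 + 12
13 = 1*12 + 1
12 = 12*1 + 0
Back-substitute:
1 = 13 − 12
1 = −94860 + 7297·13
So 13·7297 ≡ 1 (mod 94860), hence d = 7297.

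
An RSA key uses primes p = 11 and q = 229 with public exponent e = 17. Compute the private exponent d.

1073

φ(n) = (p−1)(q−1) = 10·228 = 2280.
Need d with 17·d ≡ 1 (mod 2280). Apply the extended Euclidean algorithm:
2280 = 134·17 + 2
17 = 8·2 + 1
2 = 2·1 + 0
Back-substitute:
1 = 17 − 8·2
1 = −8·2280 + 1073·17
So 17·1073 ≡ 1 (mod 2280), hence d = 1073.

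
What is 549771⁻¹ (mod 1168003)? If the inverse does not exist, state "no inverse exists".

878105

Extended Euclidean algorithm:
1168003 = 2×549771 + 68461
549771 = 8×68461 + 2083
68461 = 32×2083 + 1805
2083 = 1×1805 + 278
1805 = 6×278 + 137
278 = 2×137 + 4
137 = 34×4 + 1
4 = 4×1 + 0
The gcd is 1. Working backward:
1 = 137 − 34·4
1 = −34·278 + 69·137
1 = 69·1805 − 448·278
1 = −448·2083 + 517·1805
1 = 517·68461 − 16992·2083
1 = −16992·549771 + 136453·68461
1 = 136453·1168003 − 289898·549771
So 549771·(-289898) ≡ 1 (mod 1168003), and -289898 ≡ 878105 (mod 1168003).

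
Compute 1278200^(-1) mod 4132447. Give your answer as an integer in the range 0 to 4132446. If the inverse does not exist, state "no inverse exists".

Euclidean algorithm on 4132447, 1278200:
4132447 = 3*1278200 + 297847
1278200 = 4*297847 + 86812
297847 = 3*86812 + 37411
86812 = 2*37411 + 11990
37411 = 3*11990 + 1441
11990 = 8*1441 + 462
1441 = 3*462 + 55
462 = 8*55 + 22
55 = 2*22 + 11
22 = 2*11 + 0
Since gcd = 11 > 1, 1278200 is not a unit mod 4132447.

no inverse exists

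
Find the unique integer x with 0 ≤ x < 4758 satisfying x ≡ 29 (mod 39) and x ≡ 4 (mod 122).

Write x = 29 + 39·k. Then 39·k ≡ 4 − 29 ≡ 97 (mod 122).
Need 39⁻¹ mod 122. Extended Euclid on (122, 39):
122 = 3×39 + 5
39 = 7×5 + 4
5 = 1×4 + 1
4 = 4×1 + 0
Back-substitute:
1 = 5 − 4
1 = −39 + 8·5
1 = 8·122 − 25·39
39⁻¹ ≡ 97 (mod 122), so k ≡ 97·97 ≡ 15 (mod 122).
x = 29 + 39·15 = 614.

614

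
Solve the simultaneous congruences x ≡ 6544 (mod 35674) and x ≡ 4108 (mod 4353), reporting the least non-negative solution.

66039118

Write x = 6544 + 35674·k. Then 35674·k ≡ 4108 − 6544 ≡ 1917 (mod 4353).
Need 35674⁻¹ mod 4353. Extended Euclid on (4353, 850):
4353 = 5×850 + 103
850 = 8×103 + 26
103 = 3×26 + 25
26 = 1×25 + 1
25 = 25×1 + 0
Back-substitute:
1 = 26 − 25
1 = −103 + 4·26
1 = 4·850 − 33·103
1 = −33·4353 + 169·850
35674⁻¹ ≡ 169 (mod 4353), so k ≡ 169·1917 ≡ 1851 (mod 4353).
x = 6544 + 35674·1851 = 66039118.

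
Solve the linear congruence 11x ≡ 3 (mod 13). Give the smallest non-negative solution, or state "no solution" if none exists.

First find gcd(11, 13):
13 = 1·11 + 2
11 = 5·2 + 1
2 = 2·1 + 0
gcd = 1, so a unique solution mod 13 exists.
Back-substitute for the Bézout coefficients:
1 = 11 − 5·2
1 = −5·13 + 6·11
So 11·(6) ≡ 1 (mod 13), giving 11⁻¹ ≡ 6.
x ≡ 11⁻¹·3 ≡ 6·3 ≡ 5 (mod 13).

5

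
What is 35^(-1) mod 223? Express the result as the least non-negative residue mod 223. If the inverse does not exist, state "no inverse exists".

51

Run Euclid on (223, 35):
223 = 6·35 + 13
35 = 2·13 + 9
13 = 1·9 + 4
9 = 2·4 + 1
4 = 4·1 + 0
gcd = 1, so the inverse exists. Back-substitute:
1 = 9 − 2·4
1 = −2·13 + 3·9
1 = 3·35 − 8·13
1 = −8·223 + 51·35
So 35·51 ≡ 1 (mod 223).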